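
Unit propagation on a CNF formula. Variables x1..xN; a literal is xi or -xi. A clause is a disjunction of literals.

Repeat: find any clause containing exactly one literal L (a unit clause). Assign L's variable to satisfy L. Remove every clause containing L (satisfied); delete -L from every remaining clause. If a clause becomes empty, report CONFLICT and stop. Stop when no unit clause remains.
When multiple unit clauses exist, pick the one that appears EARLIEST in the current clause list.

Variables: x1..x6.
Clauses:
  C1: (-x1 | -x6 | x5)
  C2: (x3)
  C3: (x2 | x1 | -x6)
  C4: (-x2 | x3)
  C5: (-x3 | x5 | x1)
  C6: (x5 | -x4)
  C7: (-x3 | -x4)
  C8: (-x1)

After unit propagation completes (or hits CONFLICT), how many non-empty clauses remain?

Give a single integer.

unit clause [3] forces x3=T; simplify:
  drop -3 from [-3, 5, 1] -> [5, 1]
  drop -3 from [-3, -4] -> [-4]
  satisfied 2 clause(s); 6 remain; assigned so far: [3]
unit clause [-4] forces x4=F; simplify:
  satisfied 2 clause(s); 4 remain; assigned so far: [3, 4]
unit clause [-1] forces x1=F; simplify:
  drop 1 from [2, 1, -6] -> [2, -6]
  drop 1 from [5, 1] -> [5]
  satisfied 2 clause(s); 2 remain; assigned so far: [1, 3, 4]
unit clause [5] forces x5=T; simplify:
  satisfied 1 clause(s); 1 remain; assigned so far: [1, 3, 4, 5]

Answer: 1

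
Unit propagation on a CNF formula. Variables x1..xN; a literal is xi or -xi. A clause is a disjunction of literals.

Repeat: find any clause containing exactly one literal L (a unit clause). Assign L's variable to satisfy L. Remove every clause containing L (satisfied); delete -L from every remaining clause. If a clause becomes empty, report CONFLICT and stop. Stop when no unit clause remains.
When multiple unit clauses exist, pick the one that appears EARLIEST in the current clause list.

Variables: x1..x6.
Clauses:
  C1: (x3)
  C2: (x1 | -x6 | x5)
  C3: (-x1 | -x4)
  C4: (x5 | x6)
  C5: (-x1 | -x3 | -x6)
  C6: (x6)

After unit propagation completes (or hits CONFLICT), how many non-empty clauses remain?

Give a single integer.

unit clause [3] forces x3=T; simplify:
  drop -3 from [-1, -3, -6] -> [-1, -6]
  satisfied 1 clause(s); 5 remain; assigned so far: [3]
unit clause [6] forces x6=T; simplify:
  drop -6 from [1, -6, 5] -> [1, 5]
  drop -6 from [-1, -6] -> [-1]
  satisfied 2 clause(s); 3 remain; assigned so far: [3, 6]
unit clause [-1] forces x1=F; simplify:
  drop 1 from [1, 5] -> [5]
  satisfied 2 clause(s); 1 remain; assigned so far: [1, 3, 6]
unit clause [5] forces x5=T; simplify:
  satisfied 1 clause(s); 0 remain; assigned so far: [1, 3, 5, 6]

Answer: 0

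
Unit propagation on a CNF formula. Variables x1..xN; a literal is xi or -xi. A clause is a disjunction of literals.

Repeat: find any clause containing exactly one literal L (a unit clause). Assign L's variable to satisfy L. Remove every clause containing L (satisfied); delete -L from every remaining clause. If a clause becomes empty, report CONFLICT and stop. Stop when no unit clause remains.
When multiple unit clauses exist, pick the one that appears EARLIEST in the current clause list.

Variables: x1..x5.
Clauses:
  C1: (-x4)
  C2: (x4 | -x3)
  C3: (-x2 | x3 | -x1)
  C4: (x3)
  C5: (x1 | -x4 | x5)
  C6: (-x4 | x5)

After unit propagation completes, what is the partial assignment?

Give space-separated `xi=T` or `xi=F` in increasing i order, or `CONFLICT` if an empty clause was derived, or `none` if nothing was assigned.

Answer: CONFLICT

Derivation:
unit clause [-4] forces x4=F; simplify:
  drop 4 from [4, -3] -> [-3]
  satisfied 3 clause(s); 3 remain; assigned so far: [4]
unit clause [-3] forces x3=F; simplify:
  drop 3 from [-2, 3, -1] -> [-2, -1]
  drop 3 from [3] -> [] (empty!)
  satisfied 1 clause(s); 2 remain; assigned so far: [3, 4]
CONFLICT (empty clause)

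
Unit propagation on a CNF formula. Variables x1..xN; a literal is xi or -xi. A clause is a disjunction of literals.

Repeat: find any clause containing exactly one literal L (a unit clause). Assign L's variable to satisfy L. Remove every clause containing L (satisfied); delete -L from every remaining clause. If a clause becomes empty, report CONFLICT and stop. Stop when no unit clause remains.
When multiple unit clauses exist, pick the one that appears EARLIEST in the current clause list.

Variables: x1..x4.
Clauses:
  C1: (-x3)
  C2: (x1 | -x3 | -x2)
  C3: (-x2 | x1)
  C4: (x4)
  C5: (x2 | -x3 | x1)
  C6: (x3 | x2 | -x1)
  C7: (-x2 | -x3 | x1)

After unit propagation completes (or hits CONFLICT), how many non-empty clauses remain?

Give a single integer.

Answer: 2

Derivation:
unit clause [-3] forces x3=F; simplify:
  drop 3 from [3, 2, -1] -> [2, -1]
  satisfied 4 clause(s); 3 remain; assigned so far: [3]
unit clause [4] forces x4=T; simplify:
  satisfied 1 clause(s); 2 remain; assigned so far: [3, 4]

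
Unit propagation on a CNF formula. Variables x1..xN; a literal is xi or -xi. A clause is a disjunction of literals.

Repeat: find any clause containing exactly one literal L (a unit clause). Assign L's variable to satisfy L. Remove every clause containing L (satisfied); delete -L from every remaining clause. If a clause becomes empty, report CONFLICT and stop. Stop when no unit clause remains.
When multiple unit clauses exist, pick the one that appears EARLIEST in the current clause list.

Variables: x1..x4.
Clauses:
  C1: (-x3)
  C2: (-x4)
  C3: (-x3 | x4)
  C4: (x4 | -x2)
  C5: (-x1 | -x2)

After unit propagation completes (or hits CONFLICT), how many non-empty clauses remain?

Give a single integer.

unit clause [-3] forces x3=F; simplify:
  satisfied 2 clause(s); 3 remain; assigned so far: [3]
unit clause [-4] forces x4=F; simplify:
  drop 4 from [4, -2] -> [-2]
  satisfied 1 clause(s); 2 remain; assigned so far: [3, 4]
unit clause [-2] forces x2=F; simplify:
  satisfied 2 clause(s); 0 remain; assigned so far: [2, 3, 4]

Answer: 0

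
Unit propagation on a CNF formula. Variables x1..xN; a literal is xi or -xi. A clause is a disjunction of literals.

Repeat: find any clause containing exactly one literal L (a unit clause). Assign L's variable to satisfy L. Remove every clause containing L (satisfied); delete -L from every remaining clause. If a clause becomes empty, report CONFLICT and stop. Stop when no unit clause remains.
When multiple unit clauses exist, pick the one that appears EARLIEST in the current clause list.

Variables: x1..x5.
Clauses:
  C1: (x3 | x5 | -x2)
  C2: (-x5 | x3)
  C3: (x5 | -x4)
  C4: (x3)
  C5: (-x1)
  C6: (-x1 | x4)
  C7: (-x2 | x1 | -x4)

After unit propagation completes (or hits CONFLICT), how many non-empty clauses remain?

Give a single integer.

unit clause [3] forces x3=T; simplify:
  satisfied 3 clause(s); 4 remain; assigned so far: [3]
unit clause [-1] forces x1=F; simplify:
  drop 1 from [-2, 1, -4] -> [-2, -4]
  satisfied 2 clause(s); 2 remain; assigned so far: [1, 3]

Answer: 2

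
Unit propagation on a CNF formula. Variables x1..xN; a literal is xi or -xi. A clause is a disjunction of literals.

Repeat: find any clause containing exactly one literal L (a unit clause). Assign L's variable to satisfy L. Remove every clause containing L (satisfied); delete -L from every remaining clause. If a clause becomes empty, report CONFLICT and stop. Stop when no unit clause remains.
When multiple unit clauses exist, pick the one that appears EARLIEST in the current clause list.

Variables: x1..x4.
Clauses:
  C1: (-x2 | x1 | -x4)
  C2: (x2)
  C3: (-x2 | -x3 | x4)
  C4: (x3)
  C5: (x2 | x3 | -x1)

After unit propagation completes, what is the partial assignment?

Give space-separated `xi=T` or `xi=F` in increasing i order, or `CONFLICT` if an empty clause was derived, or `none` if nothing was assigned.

Answer: x1=T x2=T x3=T x4=T

Derivation:
unit clause [2] forces x2=T; simplify:
  drop -2 from [-2, 1, -4] -> [1, -4]
  drop -2 from [-2, -3, 4] -> [-3, 4]
  satisfied 2 clause(s); 3 remain; assigned so far: [2]
unit clause [3] forces x3=T; simplify:
  drop -3 from [-3, 4] -> [4]
  satisfied 1 clause(s); 2 remain; assigned so far: [2, 3]
unit clause [4] forces x4=T; simplify:
  drop -4 from [1, -4] -> [1]
  satisfied 1 clause(s); 1 remain; assigned so far: [2, 3, 4]
unit clause [1] forces x1=T; simplify:
  satisfied 1 clause(s); 0 remain; assigned so far: [1, 2, 3, 4]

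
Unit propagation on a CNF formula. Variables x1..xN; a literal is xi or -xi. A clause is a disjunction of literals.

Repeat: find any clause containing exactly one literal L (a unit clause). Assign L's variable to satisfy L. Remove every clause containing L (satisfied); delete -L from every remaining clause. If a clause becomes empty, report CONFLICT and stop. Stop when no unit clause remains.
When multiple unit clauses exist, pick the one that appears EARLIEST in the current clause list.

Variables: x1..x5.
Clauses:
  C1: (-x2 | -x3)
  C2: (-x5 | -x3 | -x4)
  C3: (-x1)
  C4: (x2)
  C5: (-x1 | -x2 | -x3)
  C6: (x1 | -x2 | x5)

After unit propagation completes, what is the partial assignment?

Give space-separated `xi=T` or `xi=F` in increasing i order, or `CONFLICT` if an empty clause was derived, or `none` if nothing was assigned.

Answer: x1=F x2=T x3=F x5=T

Derivation:
unit clause [-1] forces x1=F; simplify:
  drop 1 from [1, -2, 5] -> [-2, 5]
  satisfied 2 clause(s); 4 remain; assigned so far: [1]
unit clause [2] forces x2=T; simplify:
  drop -2 from [-2, -3] -> [-3]
  drop -2 from [-2, 5] -> [5]
  satisfied 1 clause(s); 3 remain; assigned so far: [1, 2]
unit clause [-3] forces x3=F; simplify:
  satisfied 2 clause(s); 1 remain; assigned so far: [1, 2, 3]
unit clause [5] forces x5=T; simplify:
  satisfied 1 clause(s); 0 remain; assigned so far: [1, 2, 3, 5]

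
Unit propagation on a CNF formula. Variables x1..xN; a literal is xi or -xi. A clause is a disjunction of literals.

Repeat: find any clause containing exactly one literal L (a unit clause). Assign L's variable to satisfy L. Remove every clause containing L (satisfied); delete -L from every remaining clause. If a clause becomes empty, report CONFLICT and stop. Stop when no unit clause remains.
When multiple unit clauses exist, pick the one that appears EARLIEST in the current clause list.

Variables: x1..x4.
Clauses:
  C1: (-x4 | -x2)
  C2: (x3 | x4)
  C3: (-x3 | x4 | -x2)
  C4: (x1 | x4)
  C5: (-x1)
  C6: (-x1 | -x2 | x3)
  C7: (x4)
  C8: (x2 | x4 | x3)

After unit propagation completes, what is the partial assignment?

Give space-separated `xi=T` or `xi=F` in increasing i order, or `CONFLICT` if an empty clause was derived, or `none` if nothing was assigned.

Answer: x1=F x2=F x4=T

Derivation:
unit clause [-1] forces x1=F; simplify:
  drop 1 from [1, 4] -> [4]
  satisfied 2 clause(s); 6 remain; assigned so far: [1]
unit clause [4] forces x4=T; simplify:
  drop -4 from [-4, -2] -> [-2]
  satisfied 5 clause(s); 1 remain; assigned so far: [1, 4]
unit clause [-2] forces x2=F; simplify:
  satisfied 1 clause(s); 0 remain; assigned so far: [1, 2, 4]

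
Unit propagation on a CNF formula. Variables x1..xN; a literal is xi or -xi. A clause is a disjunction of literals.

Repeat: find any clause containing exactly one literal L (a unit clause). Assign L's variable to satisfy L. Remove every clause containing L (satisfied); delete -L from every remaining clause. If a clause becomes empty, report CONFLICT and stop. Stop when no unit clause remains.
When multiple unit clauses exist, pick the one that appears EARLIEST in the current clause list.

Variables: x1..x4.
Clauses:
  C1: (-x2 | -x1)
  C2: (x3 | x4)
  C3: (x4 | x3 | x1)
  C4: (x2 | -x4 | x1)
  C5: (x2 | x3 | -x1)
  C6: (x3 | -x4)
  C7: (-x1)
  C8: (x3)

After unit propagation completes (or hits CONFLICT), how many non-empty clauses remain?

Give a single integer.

unit clause [-1] forces x1=F; simplify:
  drop 1 from [4, 3, 1] -> [4, 3]
  drop 1 from [2, -4, 1] -> [2, -4]
  satisfied 3 clause(s); 5 remain; assigned so far: [1]
unit clause [3] forces x3=T; simplify:
  satisfied 4 clause(s); 1 remain; assigned so far: [1, 3]

Answer: 1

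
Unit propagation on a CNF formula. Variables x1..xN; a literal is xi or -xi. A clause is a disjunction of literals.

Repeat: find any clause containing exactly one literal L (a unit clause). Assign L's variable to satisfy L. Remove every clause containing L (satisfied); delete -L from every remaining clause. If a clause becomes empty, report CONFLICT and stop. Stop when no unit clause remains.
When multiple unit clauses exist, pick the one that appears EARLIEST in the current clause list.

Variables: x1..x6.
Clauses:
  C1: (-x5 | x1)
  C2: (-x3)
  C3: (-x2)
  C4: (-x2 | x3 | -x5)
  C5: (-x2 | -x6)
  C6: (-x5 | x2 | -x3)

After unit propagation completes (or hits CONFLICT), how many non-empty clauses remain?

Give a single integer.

Answer: 1

Derivation:
unit clause [-3] forces x3=F; simplify:
  drop 3 from [-2, 3, -5] -> [-2, -5]
  satisfied 2 clause(s); 4 remain; assigned so far: [3]
unit clause [-2] forces x2=F; simplify:
  satisfied 3 clause(s); 1 remain; assigned so far: [2, 3]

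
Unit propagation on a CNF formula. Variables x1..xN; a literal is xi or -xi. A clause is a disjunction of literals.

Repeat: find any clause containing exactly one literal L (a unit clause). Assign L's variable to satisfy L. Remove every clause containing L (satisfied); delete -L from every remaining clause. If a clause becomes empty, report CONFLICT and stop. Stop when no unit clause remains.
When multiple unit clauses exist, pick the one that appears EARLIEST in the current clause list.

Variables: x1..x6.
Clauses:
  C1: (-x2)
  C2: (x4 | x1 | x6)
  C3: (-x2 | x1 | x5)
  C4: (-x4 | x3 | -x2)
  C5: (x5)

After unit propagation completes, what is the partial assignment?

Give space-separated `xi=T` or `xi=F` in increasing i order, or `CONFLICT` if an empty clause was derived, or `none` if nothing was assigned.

Answer: x2=F x5=T

Derivation:
unit clause [-2] forces x2=F; simplify:
  satisfied 3 clause(s); 2 remain; assigned so far: [2]
unit clause [5] forces x5=T; simplify:
  satisfied 1 clause(s); 1 remain; assigned so far: [2, 5]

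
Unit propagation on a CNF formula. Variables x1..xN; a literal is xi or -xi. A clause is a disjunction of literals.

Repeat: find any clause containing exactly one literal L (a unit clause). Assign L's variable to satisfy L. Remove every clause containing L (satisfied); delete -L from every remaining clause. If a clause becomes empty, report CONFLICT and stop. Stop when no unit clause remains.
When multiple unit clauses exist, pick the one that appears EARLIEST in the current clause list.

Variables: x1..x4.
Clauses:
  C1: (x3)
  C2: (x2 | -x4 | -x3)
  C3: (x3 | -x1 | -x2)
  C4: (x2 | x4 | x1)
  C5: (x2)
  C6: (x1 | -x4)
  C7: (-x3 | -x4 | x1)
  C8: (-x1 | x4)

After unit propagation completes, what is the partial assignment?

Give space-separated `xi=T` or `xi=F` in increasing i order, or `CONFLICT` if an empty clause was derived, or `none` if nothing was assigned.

Answer: x2=T x3=T

Derivation:
unit clause [3] forces x3=T; simplify:
  drop -3 from [2, -4, -3] -> [2, -4]
  drop -3 from [-3, -4, 1] -> [-4, 1]
  satisfied 2 clause(s); 6 remain; assigned so far: [3]
unit clause [2] forces x2=T; simplify:
  satisfied 3 clause(s); 3 remain; assigned so far: [2, 3]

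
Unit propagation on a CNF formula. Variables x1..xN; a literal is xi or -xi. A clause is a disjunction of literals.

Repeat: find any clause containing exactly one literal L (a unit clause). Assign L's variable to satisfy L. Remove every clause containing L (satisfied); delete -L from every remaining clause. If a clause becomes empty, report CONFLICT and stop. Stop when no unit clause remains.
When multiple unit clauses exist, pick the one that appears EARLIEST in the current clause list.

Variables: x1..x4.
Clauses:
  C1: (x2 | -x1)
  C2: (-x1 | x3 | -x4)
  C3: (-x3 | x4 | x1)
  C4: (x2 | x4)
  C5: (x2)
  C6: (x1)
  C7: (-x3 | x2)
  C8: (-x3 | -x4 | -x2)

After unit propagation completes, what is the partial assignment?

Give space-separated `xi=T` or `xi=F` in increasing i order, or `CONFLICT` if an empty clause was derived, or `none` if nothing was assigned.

unit clause [2] forces x2=T; simplify:
  drop -2 from [-3, -4, -2] -> [-3, -4]
  satisfied 4 clause(s); 4 remain; assigned so far: [2]
unit clause [1] forces x1=T; simplify:
  drop -1 from [-1, 3, -4] -> [3, -4]
  satisfied 2 clause(s); 2 remain; assigned so far: [1, 2]

Answer: x1=T x2=T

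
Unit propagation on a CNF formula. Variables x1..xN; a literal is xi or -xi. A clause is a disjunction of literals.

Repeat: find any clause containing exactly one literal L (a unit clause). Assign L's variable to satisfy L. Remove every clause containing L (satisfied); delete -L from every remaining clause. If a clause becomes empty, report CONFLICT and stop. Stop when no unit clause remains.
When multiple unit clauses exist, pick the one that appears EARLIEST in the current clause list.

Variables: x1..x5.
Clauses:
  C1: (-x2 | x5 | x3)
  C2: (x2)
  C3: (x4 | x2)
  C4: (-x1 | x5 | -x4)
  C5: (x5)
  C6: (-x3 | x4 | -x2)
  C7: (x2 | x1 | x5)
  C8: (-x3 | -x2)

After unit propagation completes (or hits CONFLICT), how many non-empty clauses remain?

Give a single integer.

unit clause [2] forces x2=T; simplify:
  drop -2 from [-2, 5, 3] -> [5, 3]
  drop -2 from [-3, 4, -2] -> [-3, 4]
  drop -2 from [-3, -2] -> [-3]
  satisfied 3 clause(s); 5 remain; assigned so far: [2]
unit clause [5] forces x5=T; simplify:
  satisfied 3 clause(s); 2 remain; assigned so far: [2, 5]
unit clause [-3] forces x3=F; simplify:
  satisfied 2 clause(s); 0 remain; assigned so far: [2, 3, 5]

Answer: 0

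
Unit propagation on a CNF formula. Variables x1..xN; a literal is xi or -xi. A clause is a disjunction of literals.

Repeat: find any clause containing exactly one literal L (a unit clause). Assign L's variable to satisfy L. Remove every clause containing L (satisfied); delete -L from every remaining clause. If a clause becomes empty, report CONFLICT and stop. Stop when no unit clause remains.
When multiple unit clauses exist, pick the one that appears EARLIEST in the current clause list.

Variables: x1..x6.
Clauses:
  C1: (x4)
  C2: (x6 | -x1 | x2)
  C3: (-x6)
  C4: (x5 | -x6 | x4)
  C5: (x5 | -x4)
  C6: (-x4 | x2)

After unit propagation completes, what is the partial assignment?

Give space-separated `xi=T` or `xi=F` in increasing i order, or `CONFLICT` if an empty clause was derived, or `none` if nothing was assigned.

Answer: x2=T x4=T x5=T x6=F

Derivation:
unit clause [4] forces x4=T; simplify:
  drop -4 from [5, -4] -> [5]
  drop -4 from [-4, 2] -> [2]
  satisfied 2 clause(s); 4 remain; assigned so far: [4]
unit clause [-6] forces x6=F; simplify:
  drop 6 from [6, -1, 2] -> [-1, 2]
  satisfied 1 clause(s); 3 remain; assigned so far: [4, 6]
unit clause [5] forces x5=T; simplify:
  satisfied 1 clause(s); 2 remain; assigned so far: [4, 5, 6]
unit clause [2] forces x2=T; simplify:
  satisfied 2 clause(s); 0 remain; assigned so far: [2, 4, 5, 6]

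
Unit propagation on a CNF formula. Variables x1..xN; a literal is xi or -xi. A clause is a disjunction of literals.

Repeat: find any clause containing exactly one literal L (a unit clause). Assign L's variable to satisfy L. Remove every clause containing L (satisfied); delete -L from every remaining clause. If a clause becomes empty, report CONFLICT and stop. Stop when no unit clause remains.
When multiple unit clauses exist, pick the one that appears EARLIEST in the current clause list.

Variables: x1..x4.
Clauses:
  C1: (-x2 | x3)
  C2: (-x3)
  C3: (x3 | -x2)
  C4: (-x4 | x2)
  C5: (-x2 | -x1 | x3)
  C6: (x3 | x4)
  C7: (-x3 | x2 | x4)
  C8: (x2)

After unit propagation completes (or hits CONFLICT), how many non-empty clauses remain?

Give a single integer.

unit clause [-3] forces x3=F; simplify:
  drop 3 from [-2, 3] -> [-2]
  drop 3 from [3, -2] -> [-2]
  drop 3 from [-2, -1, 3] -> [-2, -1]
  drop 3 from [3, 4] -> [4]
  satisfied 2 clause(s); 6 remain; assigned so far: [3]
unit clause [-2] forces x2=F; simplify:
  drop 2 from [-4, 2] -> [-4]
  drop 2 from [2] -> [] (empty!)
  satisfied 3 clause(s); 3 remain; assigned so far: [2, 3]
CONFLICT (empty clause)

Answer: 2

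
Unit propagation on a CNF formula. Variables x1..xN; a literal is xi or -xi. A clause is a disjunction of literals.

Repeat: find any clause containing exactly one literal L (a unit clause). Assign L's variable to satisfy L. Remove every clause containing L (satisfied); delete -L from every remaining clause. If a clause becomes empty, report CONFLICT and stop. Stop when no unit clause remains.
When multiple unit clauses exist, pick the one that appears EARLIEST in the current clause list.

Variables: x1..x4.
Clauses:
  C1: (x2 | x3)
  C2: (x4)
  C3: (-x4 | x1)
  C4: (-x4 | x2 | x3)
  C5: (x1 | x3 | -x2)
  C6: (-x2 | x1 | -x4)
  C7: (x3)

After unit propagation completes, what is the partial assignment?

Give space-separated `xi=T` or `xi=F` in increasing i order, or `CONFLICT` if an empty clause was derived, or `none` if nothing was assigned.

unit clause [4] forces x4=T; simplify:
  drop -4 from [-4, 1] -> [1]
  drop -4 from [-4, 2, 3] -> [2, 3]
  drop -4 from [-2, 1, -4] -> [-2, 1]
  satisfied 1 clause(s); 6 remain; assigned so far: [4]
unit clause [1] forces x1=T; simplify:
  satisfied 3 clause(s); 3 remain; assigned so far: [1, 4]
unit clause [3] forces x3=T; simplify:
  satisfied 3 clause(s); 0 remain; assigned so far: [1, 3, 4]

Answer: x1=T x3=T x4=T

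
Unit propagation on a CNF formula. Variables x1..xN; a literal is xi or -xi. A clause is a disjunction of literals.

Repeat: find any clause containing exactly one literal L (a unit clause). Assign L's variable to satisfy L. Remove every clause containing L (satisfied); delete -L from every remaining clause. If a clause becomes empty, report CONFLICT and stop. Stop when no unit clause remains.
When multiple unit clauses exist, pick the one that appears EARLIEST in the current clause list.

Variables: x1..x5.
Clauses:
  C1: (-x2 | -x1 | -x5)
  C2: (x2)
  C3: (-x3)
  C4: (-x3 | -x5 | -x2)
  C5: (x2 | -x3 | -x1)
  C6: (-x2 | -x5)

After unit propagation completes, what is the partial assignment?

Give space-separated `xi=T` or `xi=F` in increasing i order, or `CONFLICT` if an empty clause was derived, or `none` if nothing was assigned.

Answer: x2=T x3=F x5=F

Derivation:
unit clause [2] forces x2=T; simplify:
  drop -2 from [-2, -1, -5] -> [-1, -5]
  drop -2 from [-3, -5, -2] -> [-3, -5]
  drop -2 from [-2, -5] -> [-5]
  satisfied 2 clause(s); 4 remain; assigned so far: [2]
unit clause [-3] forces x3=F; simplify:
  satisfied 2 clause(s); 2 remain; assigned so far: [2, 3]
unit clause [-5] forces x5=F; simplify:
  satisfied 2 clause(s); 0 remain; assigned so far: [2, 3, 5]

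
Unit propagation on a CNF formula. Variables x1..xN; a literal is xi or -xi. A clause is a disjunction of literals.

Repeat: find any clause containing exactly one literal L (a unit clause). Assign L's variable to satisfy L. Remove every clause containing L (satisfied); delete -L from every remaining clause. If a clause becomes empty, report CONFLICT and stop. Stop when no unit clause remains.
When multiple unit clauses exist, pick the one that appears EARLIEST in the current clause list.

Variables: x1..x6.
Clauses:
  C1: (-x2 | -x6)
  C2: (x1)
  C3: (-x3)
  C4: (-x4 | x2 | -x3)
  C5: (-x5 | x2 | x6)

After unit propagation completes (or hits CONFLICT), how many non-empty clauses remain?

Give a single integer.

Answer: 2

Derivation:
unit clause [1] forces x1=T; simplify:
  satisfied 1 clause(s); 4 remain; assigned so far: [1]
unit clause [-3] forces x3=F; simplify:
  satisfied 2 clause(s); 2 remain; assigned so far: [1, 3]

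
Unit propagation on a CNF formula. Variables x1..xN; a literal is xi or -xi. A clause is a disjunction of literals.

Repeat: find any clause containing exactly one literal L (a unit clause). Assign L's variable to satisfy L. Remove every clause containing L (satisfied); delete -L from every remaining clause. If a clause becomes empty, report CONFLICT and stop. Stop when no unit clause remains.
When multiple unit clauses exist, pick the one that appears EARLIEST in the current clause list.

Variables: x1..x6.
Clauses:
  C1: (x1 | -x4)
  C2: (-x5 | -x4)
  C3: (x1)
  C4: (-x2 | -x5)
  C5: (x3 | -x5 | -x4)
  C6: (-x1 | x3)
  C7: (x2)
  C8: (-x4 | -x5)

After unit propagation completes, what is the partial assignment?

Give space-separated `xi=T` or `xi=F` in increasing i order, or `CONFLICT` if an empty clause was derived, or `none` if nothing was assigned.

unit clause [1] forces x1=T; simplify:
  drop -1 from [-1, 3] -> [3]
  satisfied 2 clause(s); 6 remain; assigned so far: [1]
unit clause [3] forces x3=T; simplify:
  satisfied 2 clause(s); 4 remain; assigned so far: [1, 3]
unit clause [2] forces x2=T; simplify:
  drop -2 from [-2, -5] -> [-5]
  satisfied 1 clause(s); 3 remain; assigned so far: [1, 2, 3]
unit clause [-5] forces x5=F; simplify:
  satisfied 3 clause(s); 0 remain; assigned so far: [1, 2, 3, 5]

Answer: x1=T x2=T x3=T x5=F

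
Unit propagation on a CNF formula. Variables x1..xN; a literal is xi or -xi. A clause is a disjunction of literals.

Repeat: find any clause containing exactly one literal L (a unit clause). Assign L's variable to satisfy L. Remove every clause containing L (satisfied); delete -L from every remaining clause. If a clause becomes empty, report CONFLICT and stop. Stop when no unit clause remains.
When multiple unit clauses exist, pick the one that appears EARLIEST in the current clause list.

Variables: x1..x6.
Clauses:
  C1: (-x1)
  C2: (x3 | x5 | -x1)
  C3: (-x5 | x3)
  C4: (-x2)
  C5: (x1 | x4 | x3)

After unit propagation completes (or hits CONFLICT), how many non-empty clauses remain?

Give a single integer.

Answer: 2

Derivation:
unit clause [-1] forces x1=F; simplify:
  drop 1 from [1, 4, 3] -> [4, 3]
  satisfied 2 clause(s); 3 remain; assigned so far: [1]
unit clause [-2] forces x2=F; simplify:
  satisfied 1 clause(s); 2 remain; assigned so far: [1, 2]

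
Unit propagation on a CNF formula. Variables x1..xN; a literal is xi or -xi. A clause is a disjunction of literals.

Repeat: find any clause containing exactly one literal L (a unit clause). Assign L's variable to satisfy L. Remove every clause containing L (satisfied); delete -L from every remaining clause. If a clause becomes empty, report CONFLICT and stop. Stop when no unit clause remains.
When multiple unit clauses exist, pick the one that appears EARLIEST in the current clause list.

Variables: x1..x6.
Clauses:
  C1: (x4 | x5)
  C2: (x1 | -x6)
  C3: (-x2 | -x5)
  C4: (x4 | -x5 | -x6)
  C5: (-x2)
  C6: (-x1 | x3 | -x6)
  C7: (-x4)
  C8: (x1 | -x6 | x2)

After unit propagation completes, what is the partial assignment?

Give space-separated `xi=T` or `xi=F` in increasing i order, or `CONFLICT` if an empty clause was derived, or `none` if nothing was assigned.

unit clause [-2] forces x2=F; simplify:
  drop 2 from [1, -6, 2] -> [1, -6]
  satisfied 2 clause(s); 6 remain; assigned so far: [2]
unit clause [-4] forces x4=F; simplify:
  drop 4 from [4, 5] -> [5]
  drop 4 from [4, -5, -6] -> [-5, -6]
  satisfied 1 clause(s); 5 remain; assigned so far: [2, 4]
unit clause [5] forces x5=T; simplify:
  drop -5 from [-5, -6] -> [-6]
  satisfied 1 clause(s); 4 remain; assigned so far: [2, 4, 5]
unit clause [-6] forces x6=F; simplify:
  satisfied 4 clause(s); 0 remain; assigned so far: [2, 4, 5, 6]

Answer: x2=F x4=F x5=T x6=F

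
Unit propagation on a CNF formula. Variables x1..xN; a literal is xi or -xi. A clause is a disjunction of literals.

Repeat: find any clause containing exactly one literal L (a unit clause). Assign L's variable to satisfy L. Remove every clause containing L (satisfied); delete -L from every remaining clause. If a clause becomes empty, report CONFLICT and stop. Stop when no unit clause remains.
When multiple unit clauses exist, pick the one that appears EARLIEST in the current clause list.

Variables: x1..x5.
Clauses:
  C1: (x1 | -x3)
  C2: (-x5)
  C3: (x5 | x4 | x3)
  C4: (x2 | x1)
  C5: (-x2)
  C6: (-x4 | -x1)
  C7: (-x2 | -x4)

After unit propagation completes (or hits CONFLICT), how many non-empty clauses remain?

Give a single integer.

unit clause [-5] forces x5=F; simplify:
  drop 5 from [5, 4, 3] -> [4, 3]
  satisfied 1 clause(s); 6 remain; assigned so far: [5]
unit clause [-2] forces x2=F; simplify:
  drop 2 from [2, 1] -> [1]
  satisfied 2 clause(s); 4 remain; assigned so far: [2, 5]
unit clause [1] forces x1=T; simplify:
  drop -1 from [-4, -1] -> [-4]
  satisfied 2 clause(s); 2 remain; assigned so far: [1, 2, 5]
unit clause [-4] forces x4=F; simplify:
  drop 4 from [4, 3] -> [3]
  satisfied 1 clause(s); 1 remain; assigned so far: [1, 2, 4, 5]
unit clause [3] forces x3=T; simplify:
  satisfied 1 clause(s); 0 remain; assigned so far: [1, 2, 3, 4, 5]

Answer: 0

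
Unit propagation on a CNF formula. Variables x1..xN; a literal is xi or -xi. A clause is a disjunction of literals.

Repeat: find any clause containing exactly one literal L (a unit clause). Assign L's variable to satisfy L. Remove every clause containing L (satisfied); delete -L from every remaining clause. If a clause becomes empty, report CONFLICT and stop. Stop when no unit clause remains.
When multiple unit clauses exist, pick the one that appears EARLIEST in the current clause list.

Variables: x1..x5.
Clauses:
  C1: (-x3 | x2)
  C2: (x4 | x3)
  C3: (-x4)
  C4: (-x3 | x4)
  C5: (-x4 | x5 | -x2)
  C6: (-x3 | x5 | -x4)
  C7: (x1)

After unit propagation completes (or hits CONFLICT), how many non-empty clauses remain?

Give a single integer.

Answer: 2

Derivation:
unit clause [-4] forces x4=F; simplify:
  drop 4 from [4, 3] -> [3]
  drop 4 from [-3, 4] -> [-3]
  satisfied 3 clause(s); 4 remain; assigned so far: [4]
unit clause [3] forces x3=T; simplify:
  drop -3 from [-3, 2] -> [2]
  drop -3 from [-3] -> [] (empty!)
  satisfied 1 clause(s); 3 remain; assigned so far: [3, 4]
CONFLICT (empty clause)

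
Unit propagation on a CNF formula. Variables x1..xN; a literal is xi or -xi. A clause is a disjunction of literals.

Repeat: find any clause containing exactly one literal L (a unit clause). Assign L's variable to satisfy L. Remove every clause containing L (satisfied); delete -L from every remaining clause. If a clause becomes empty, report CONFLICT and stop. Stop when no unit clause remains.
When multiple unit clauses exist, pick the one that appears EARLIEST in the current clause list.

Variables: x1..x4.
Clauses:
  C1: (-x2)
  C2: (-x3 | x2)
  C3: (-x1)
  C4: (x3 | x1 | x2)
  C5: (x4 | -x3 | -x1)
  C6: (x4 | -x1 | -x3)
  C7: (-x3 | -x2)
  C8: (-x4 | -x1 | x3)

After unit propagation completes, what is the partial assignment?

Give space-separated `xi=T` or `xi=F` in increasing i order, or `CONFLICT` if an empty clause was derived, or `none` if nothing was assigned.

Answer: CONFLICT

Derivation:
unit clause [-2] forces x2=F; simplify:
  drop 2 from [-3, 2] -> [-3]
  drop 2 from [3, 1, 2] -> [3, 1]
  satisfied 2 clause(s); 6 remain; assigned so far: [2]
unit clause [-3] forces x3=F; simplify:
  drop 3 from [3, 1] -> [1]
  drop 3 from [-4, -1, 3] -> [-4, -1]
  satisfied 3 clause(s); 3 remain; assigned so far: [2, 3]
unit clause [-1] forces x1=F; simplify:
  drop 1 from [1] -> [] (empty!)
  satisfied 2 clause(s); 1 remain; assigned so far: [1, 2, 3]
CONFLICT (empty clause)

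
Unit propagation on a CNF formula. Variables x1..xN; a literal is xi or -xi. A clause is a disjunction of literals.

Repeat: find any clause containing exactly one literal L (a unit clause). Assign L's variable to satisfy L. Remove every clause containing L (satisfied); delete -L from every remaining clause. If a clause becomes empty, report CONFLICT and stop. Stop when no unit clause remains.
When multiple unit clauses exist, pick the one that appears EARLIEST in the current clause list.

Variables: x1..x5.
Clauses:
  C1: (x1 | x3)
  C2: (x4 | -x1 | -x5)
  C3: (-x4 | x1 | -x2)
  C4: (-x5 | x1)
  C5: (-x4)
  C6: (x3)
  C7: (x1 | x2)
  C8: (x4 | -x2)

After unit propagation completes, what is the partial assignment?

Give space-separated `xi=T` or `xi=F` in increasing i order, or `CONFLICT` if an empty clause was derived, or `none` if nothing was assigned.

Answer: x1=T x2=F x3=T x4=F x5=F

Derivation:
unit clause [-4] forces x4=F; simplify:
  drop 4 from [4, -1, -5] -> [-1, -5]
  drop 4 from [4, -2] -> [-2]
  satisfied 2 clause(s); 6 remain; assigned so far: [4]
unit clause [3] forces x3=T; simplify:
  satisfied 2 clause(s); 4 remain; assigned so far: [3, 4]
unit clause [-2] forces x2=F; simplify:
  drop 2 from [1, 2] -> [1]
  satisfied 1 clause(s); 3 remain; assigned so far: [2, 3, 4]
unit clause [1] forces x1=T; simplify:
  drop -1 from [-1, -5] -> [-5]
  satisfied 2 clause(s); 1 remain; assigned so far: [1, 2, 3, 4]
unit clause [-5] forces x5=F; simplify:
  satisfied 1 clause(s); 0 remain; assigned so far: [1, 2, 3, 4, 5]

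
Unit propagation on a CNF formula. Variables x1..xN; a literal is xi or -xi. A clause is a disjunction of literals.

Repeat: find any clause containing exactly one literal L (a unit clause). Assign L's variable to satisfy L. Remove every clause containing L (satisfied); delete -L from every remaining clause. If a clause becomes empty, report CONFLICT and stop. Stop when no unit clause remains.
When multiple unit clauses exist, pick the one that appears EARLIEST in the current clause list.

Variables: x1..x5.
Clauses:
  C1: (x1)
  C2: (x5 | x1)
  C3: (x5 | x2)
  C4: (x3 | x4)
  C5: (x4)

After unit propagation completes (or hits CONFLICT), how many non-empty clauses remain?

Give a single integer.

Answer: 1

Derivation:
unit clause [1] forces x1=T; simplify:
  satisfied 2 clause(s); 3 remain; assigned so far: [1]
unit clause [4] forces x4=T; simplify:
  satisfied 2 clause(s); 1 remain; assigned so far: [1, 4]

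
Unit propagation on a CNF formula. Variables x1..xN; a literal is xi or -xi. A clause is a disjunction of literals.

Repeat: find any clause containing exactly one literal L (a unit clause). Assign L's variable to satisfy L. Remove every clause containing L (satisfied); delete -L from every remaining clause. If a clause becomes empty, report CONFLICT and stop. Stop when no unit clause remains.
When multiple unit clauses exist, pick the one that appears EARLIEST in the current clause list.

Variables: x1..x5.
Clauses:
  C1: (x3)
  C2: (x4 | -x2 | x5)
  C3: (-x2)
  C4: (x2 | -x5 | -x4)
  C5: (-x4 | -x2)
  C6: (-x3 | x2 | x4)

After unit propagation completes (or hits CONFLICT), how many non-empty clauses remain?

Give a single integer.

unit clause [3] forces x3=T; simplify:
  drop -3 from [-3, 2, 4] -> [2, 4]
  satisfied 1 clause(s); 5 remain; assigned so far: [3]
unit clause [-2] forces x2=F; simplify:
  drop 2 from [2, -5, -4] -> [-5, -4]
  drop 2 from [2, 4] -> [4]
  satisfied 3 clause(s); 2 remain; assigned so far: [2, 3]
unit clause [4] forces x4=T; simplify:
  drop -4 from [-5, -4] -> [-5]
  satisfied 1 clause(s); 1 remain; assigned so far: [2, 3, 4]
unit clause [-5] forces x5=F; simplify:
  satisfied 1 clause(s); 0 remain; assigned so far: [2, 3, 4, 5]

Answer: 0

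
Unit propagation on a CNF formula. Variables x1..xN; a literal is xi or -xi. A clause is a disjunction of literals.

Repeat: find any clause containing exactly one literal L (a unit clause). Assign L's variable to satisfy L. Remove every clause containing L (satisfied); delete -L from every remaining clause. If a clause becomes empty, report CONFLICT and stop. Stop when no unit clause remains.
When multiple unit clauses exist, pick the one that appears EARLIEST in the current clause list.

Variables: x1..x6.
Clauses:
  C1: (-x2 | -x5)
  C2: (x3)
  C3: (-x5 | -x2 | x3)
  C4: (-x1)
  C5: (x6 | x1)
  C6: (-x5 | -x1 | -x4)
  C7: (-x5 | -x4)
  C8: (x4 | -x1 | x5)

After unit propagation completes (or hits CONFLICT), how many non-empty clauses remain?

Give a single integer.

unit clause [3] forces x3=T; simplify:
  satisfied 2 clause(s); 6 remain; assigned so far: [3]
unit clause [-1] forces x1=F; simplify:
  drop 1 from [6, 1] -> [6]
  satisfied 3 clause(s); 3 remain; assigned so far: [1, 3]
unit clause [6] forces x6=T; simplify:
  satisfied 1 clause(s); 2 remain; assigned so far: [1, 3, 6]

Answer: 2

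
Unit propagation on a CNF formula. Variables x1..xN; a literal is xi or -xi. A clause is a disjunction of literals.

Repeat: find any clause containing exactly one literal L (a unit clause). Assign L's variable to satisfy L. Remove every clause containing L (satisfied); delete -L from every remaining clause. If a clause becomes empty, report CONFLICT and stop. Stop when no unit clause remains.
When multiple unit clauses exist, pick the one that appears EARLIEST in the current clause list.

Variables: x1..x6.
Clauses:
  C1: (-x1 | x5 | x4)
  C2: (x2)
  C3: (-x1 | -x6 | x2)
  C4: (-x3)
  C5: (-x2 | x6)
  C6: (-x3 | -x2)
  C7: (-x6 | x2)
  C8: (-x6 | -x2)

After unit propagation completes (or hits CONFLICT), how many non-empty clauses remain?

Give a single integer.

unit clause [2] forces x2=T; simplify:
  drop -2 from [-2, 6] -> [6]
  drop -2 from [-3, -2] -> [-3]
  drop -2 from [-6, -2] -> [-6]
  satisfied 3 clause(s); 5 remain; assigned so far: [2]
unit clause [-3] forces x3=F; simplify:
  satisfied 2 clause(s); 3 remain; assigned so far: [2, 3]
unit clause [6] forces x6=T; simplify:
  drop -6 from [-6] -> [] (empty!)
  satisfied 1 clause(s); 2 remain; assigned so far: [2, 3, 6]
CONFLICT (empty clause)

Answer: 1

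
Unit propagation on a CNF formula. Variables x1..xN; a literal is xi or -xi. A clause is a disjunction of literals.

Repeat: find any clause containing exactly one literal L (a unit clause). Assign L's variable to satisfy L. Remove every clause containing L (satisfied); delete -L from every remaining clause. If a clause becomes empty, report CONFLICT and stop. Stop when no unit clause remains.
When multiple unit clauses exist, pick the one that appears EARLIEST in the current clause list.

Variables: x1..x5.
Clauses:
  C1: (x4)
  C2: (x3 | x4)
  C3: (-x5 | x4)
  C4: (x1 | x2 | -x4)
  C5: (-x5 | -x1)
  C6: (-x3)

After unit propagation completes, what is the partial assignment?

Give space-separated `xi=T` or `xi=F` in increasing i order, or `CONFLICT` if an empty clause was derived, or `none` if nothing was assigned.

unit clause [4] forces x4=T; simplify:
  drop -4 from [1, 2, -4] -> [1, 2]
  satisfied 3 clause(s); 3 remain; assigned so far: [4]
unit clause [-3] forces x3=F; simplify:
  satisfied 1 clause(s); 2 remain; assigned so far: [3, 4]

Answer: x3=F x4=T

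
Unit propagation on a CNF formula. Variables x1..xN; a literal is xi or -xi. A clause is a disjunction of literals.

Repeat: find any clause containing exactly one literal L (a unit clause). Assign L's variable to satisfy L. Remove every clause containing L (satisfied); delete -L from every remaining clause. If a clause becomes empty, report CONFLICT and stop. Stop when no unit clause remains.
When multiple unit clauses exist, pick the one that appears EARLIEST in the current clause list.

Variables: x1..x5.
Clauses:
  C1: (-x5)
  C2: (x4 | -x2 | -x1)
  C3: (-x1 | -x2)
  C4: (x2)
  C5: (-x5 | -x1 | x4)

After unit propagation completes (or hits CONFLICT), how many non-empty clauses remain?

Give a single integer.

unit clause [-5] forces x5=F; simplify:
  satisfied 2 clause(s); 3 remain; assigned so far: [5]
unit clause [2] forces x2=T; simplify:
  drop -2 from [4, -2, -1] -> [4, -1]
  drop -2 from [-1, -2] -> [-1]
  satisfied 1 clause(s); 2 remain; assigned so far: [2, 5]
unit clause [-1] forces x1=F; simplify:
  satisfied 2 clause(s); 0 remain; assigned so far: [1, 2, 5]

Answer: 0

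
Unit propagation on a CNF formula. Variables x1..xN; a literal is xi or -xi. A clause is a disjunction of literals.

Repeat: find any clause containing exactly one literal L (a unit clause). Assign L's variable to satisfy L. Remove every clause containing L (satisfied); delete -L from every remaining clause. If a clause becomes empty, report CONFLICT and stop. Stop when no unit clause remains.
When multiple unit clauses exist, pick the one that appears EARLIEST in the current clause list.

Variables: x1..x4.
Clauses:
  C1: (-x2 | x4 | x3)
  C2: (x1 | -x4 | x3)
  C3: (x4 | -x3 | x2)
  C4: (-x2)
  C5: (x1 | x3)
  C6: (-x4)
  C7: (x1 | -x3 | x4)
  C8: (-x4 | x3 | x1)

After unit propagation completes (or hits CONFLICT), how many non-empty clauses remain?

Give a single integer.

unit clause [-2] forces x2=F; simplify:
  drop 2 from [4, -3, 2] -> [4, -3]
  satisfied 2 clause(s); 6 remain; assigned so far: [2]
unit clause [-4] forces x4=F; simplify:
  drop 4 from [4, -3] -> [-3]
  drop 4 from [1, -3, 4] -> [1, -3]
  satisfied 3 clause(s); 3 remain; assigned so far: [2, 4]
unit clause [-3] forces x3=F; simplify:
  drop 3 from [1, 3] -> [1]
  satisfied 2 clause(s); 1 remain; assigned so far: [2, 3, 4]
unit clause [1] forces x1=T; simplify:
  satisfied 1 clause(s); 0 remain; assigned so far: [1, 2, 3, 4]

Answer: 0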